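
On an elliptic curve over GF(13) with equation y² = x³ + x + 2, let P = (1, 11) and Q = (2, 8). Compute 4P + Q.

First 4P:
Double-and-add on 4 = (100)₂. Start with P = (1, 11) for the leading 1-bit.
double: tangent at (1, 11): λ = (3·1² + 1)/(2·11) ≡ 4/9. 9⁻¹ ≡ 3 (mod 13), so λ ≡ 4·3 ≡ 12.
  x = λ² - 1 - 1 = 144 - 2 ≡ 12; y = λ·(1 - 12) - 11 ≡ 0. → (12, 0)
double: (12, 0) + (12, 0): same x and y₁ ≡ -y₂, so the sum is the point at infinity.
4P = the point at infinity.
Finally 4P + Q:
the point at infinity + (2, 8) = (2, 8) (identity).

(2, 8)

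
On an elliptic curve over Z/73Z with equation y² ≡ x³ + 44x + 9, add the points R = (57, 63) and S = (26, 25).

(13, 71)

(57, 63) + (26, 25). λ = (25 - 63)/(26 - 57) ≡ 35/42 mod 73. 42⁻¹ ≡ 40 (mod 73), so λ ≡ 13.
  x = λ² - 57 - 26 = 169 - 83 ≡ 13; y = λ·(57 - 13) - 63 ≡ 71. → (13, 71)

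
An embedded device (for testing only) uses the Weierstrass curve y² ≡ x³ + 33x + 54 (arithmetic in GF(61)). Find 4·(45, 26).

Write P = (45, 26).
Double-and-add on 4 = (100)₂. Start with P = (45, 26) for the leading 1-bit.
double: tangent at (45, 26): λ = (3·45² + 33)/(2·26) ≡ 8/52. 52⁻¹ ≡ 27 (mod 61) since 52·27 = 1404 ≡ 1, so λ ≡ 8·27 ≡ 33.
  x = λ² - 45 - 45 = 1089 - 90 ≡ 23; y = λ·(45 - 23) - 26 ≡ 29. → (23, 29)
double: tangent at (23, 29): λ = (3·23² + 33)/(2·29) ≡ 34/58. 58⁻¹ ≡ 20 (mod 61), so λ ≡ 34·20 ≡ 9.
  x = λ² - 23 - 23 = 81 - 46 ≡ 35; y = λ·(23 - 35) - 29 ≡ 46. → (35, 46)

(35, 46)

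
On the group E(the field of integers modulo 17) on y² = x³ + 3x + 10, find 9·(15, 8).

Write P = (15, 8).
Double-and-add on 9 = (1001)₂. Start with P = (15, 8) for the leading 1-bit.
double: tangent at (15, 8): λ = (3·15² + 3)/(2·8) ≡ 15/16. 16⁻¹ ≡ 16 (mod 17), so λ ≡ 15·16 ≡ 2.
  x = λ² - 15 - 15 = 4 - 30 ≡ 8; y = λ·(15 - 8) - 8 ≡ 6. → (8, 6)
double: tangent at (8, 6): λ = (3·8² + 3)/(2·6) ≡ 8/12. 12⁻¹ ≡ 10 (mod 17) since 12·10 = 120 ≡ 1, so λ ≡ 8·10 ≡ 12.
  x = λ² - 8 - 8 = 144 - 16 ≡ 9; y = λ·(8 - 9) - 6 ≡ 16. → (9, 16)
double: tangent at (9, 16): λ = (3·9² + 3)/(2·16) ≡ 8/15. 15⁻¹ ≡ 8 (mod 17) since 15·8 = 120 ≡ 1, so λ ≡ 8·8 ≡ 13.
  x = λ² - 9 - 9 = 169 - 18 ≡ 15; y = λ·(9 - 15) - 16 ≡ 8. → (15, 8)
add P: tangent at (15, 8): λ = (3·15² + 3)/(2·8) ≡ 15/16. 16⁻¹ ≡ 16 (mod 17), so λ ≡ 15·16 ≡ 2.
  x = λ² - 15 - 15 = 4 - 30 ≡ 8; y = λ·(15 - 8) - 8 ≡ 6. → (8, 6)

(8, 6)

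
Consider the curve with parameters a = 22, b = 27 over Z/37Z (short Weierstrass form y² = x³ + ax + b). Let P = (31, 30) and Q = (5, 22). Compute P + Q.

(0, 8)

(31, 30) + (5, 22). λ = (22 - 30)/(5 - 31) ≡ 29/11 mod 37. 11⁻¹ ≡ 27 (mod 37), so λ ≡ 6.
  x = λ² - 31 - 5 = 36 - 36 ≡ 0; y = λ·(31 - 0) - 30 ≡ 8. → (0, 8)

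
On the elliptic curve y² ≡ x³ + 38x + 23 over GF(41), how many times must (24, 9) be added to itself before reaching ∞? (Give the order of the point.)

7

2P: tangent at (24, 9): λ = (3·24² + 38)/(2·9) ≡ 3/18. 18⁻¹ ≡ 16 (mod 41) since 18·16 = 288 ≡ 1, so λ ≡ 3·16 ≡ 7.
  x = λ² - 24 - 24 = 49 - 48 ≡ 1; y = λ·(24 - 1) - 9 ≡ 29. → (1, 29)
3P: (1, 29) + (24, 9). λ = (9 - 29)/(24 - 1) ≡ 21/23 mod 41. 23⁻¹ ≡ 25 (mod 41) since 23·25 = 575 ≡ 1, so λ ≡ 33.
  x = λ² - 1 - 24 = 1089 - 25 ≡ 39; y = λ·(1 - 39) - 29 ≡ 29. → (39, 29)
4P: (39, 29) + (24, 9). λ = (9 - 29)/(24 - 39) ≡ 21/26 mod 41. 26⁻¹ ≡ 30 (mod 41) since 26·30 = 780 ≡ 1, so λ ≡ 15.
  x = λ² - 39 - 24 = 225 - 63 ≡ 39; y = λ·(39 - 39) - 29 ≡ 12. → (39, 12)
5P: (39, 12) + (24, 9). λ = (9 - 12)/(24 - 39) ≡ 38/26 mod 41. 26⁻¹ ≡ 30 (mod 41), so λ ≡ 33.
  x = λ² - 39 - 24 = 1089 - 63 ≡ 1; y = λ·(39 - 1) - 12 ≡ 12. → (1, 12)
6P: (1, 12) + (24, 9). λ = (9 - 12)/(24 - 1) ≡ 38/23 mod 41. 23⁻¹ ≡ 25 (mod 41), so λ ≡ 7.
  x = λ² - 1 - 24 = 49 - 25 ≡ 24; y = λ·(1 - 24) - 12 ≡ 32. → (24, 32)
7P: (24, 32) + (24, 9): same x and y₁ ≡ -y₂, so the sum is ∞.
7P = ∞, so the order is 7.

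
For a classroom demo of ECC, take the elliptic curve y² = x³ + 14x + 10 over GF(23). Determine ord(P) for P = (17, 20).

8

2P: tangent at (17, 20): λ = (3·17² + 14)/(2·20) ≡ 7/17. 17⁻¹ ≡ 19 (mod 23) since 17·19 = 323 ≡ 1, so λ ≡ 7·19 ≡ 18.
  x = λ² - 17 - 17 = 324 - 34 ≡ 14; y = λ·(17 - 14) - 20 ≡ 11. → (14, 11)
3P: (14, 11) + (17, 20). λ = (20 - 11)/(17 - 14) ≡ 9/3 mod 23. 3⁻¹ ≡ 8 (mod 23), so λ ≡ 3.
  x = λ² - 14 - 17 = 9 - 31 ≡ 1; y = λ·(14 - 1) - 11 ≡ 5. → (1, 5)
4P: (1, 5) + (17, 20). λ = (20 - 5)/(17 - 1) ≡ 15/16 mod 23. 16⁻¹ ≡ 13 (mod 23), so λ ≡ 11.
  x = λ² - 1 - 17 = 121 - 18 ≡ 11; y = λ·(1 - 11) - 5 ≡ 0. → (11, 0)
5P: (11, 0) + (17, 20). λ = (20 - 0)/(17 - 11) ≡ 20/6 mod 23. 6⁻¹ ≡ 4 (mod 23) since 6·4 = 24 ≡ 1, so λ ≡ 11.
  x = λ² - 11 - 17 = 121 - 28 ≡ 1; y = λ·(11 - 1) - 0 ≡ 18. → (1, 18)
6P: (1, 18) + (17, 20). λ = (20 - 18)/(17 - 1) ≡ 2/16 mod 23. 16⁻¹ ≡ 13 (mod 23) since 16·13 = 208 ≡ 1, so λ ≡ 3.
  x = λ² - 1 - 17 = 9 - 18 ≡ 14; y = λ·(1 - 14) - 18 ≡ 12. → (14, 12)
7P: (14, 12) + (17, 20). λ = (20 - 12)/(17 - 14) ≡ 8/3 mod 23. 3⁻¹ ≡ 8 (mod 23) since 3·8 = 24 ≡ 1, so λ ≡ 18.
  x = λ² - 14 - 17 = 324 - 31 ≡ 17; y = λ·(14 - 17) - 12 ≡ 3. → (17, 3)
8P: (17, 3) + (17, 20): same x and y₁ ≡ -y₂, so the sum is O.
8P = O, so the order is 8.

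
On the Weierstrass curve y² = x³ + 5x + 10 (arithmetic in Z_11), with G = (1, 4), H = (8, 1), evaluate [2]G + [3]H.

First 2G:
Repeated addition: build up to 2G.
2G: tangent at (1, 4): λ = (3·1² + 5)/(2·4) ≡ 8/8. 8⁻¹ ≡ 7 (mod 11), so λ ≡ 8·7 ≡ 1.
  x = λ² - 1 - 1 = 1 - 2 ≡ 10; y = λ·(1 - 10) - 4 ≡ 9. → (10, 9)
2G = (10, 9).
Next 3H:
Repeated addition: build up to 3H.
2H: tangent at (8, 1): λ = (3·8² + 5)/(2·1) ≡ 10/2. 2⁻¹ ≡ 6 (mod 11) since 2·6 = 12 ≡ 1, so λ ≡ 10·6 ≡ 5.
  x = λ² - 8 - 8 = 25 - 16 ≡ 9; y = λ·(8 - 9) - 1 ≡ 5. → (9, 5)
3H: (9, 5) + (8, 1). λ = (1 - 5)/(8 - 9) ≡ 7/10 mod 11. 10⁻¹ ≡ 10 (mod 11), so λ ≡ 4.
  x = λ² - 9 - 8 = 16 - 17 ≡ 10; y = λ·(9 - 10) - 5 ≡ 2. → (10, 2)
3H = (10, 2).
Finally 2G + 3H:
(10, 9) + (10, 2): same x and y₁ ≡ -y₂, so the sum is O.

O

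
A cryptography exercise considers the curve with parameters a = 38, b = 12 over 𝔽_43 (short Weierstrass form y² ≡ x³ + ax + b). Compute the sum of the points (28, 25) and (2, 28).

(23, 29)

(28, 25) + (2, 28). λ = (28 - 25)/(2 - 28) ≡ 3/17 mod 43. 17⁻¹ ≡ 38 (mod 43), so λ ≡ 28.
  x = λ² - 28 - 2 = 784 - 30 ≡ 23; y = λ·(28 - 23) - 25 ≡ 29. → (23, 29)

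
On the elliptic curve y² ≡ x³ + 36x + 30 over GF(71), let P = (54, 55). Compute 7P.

Double-and-add on 7 = (111)₂. Start with P = (54, 55) for the leading 1-bit.
double: tangent at (54, 55): λ = (3·54² + 36)/(2·55) ≡ 51/39. 39⁻¹ ≡ 51 (mod 71), so λ ≡ 51·51 ≡ 45.
  x = λ² - 54 - 54 = 2025 - 108 ≡ 0; y = λ·(54 - 0) - 55 ≡ 32. → (0, 32)
add P: (0, 32) + (54, 55). λ = (55 - 32)/(54 - 0) ≡ 23/54 mod 71. 54⁻¹ ≡ 25 (mod 71), so λ ≡ 7.
  x = λ² - 0 - 54 = 49 - 54 ≡ 66; y = λ·(0 - 66) - 32 ≡ 3. → (66, 3)
double: tangent at (66, 3): λ = (3·66² + 36)/(2·3) ≡ 40/6. 6⁻¹ ≡ 12 (mod 71), so λ ≡ 40·12 ≡ 54.
  x = λ² - 66 - 66 = 2916 - 132 ≡ 15; y = λ·(66 - 15) - 3 ≡ 53. → (15, 53)
add P: (15, 53) + (54, 55). λ = (55 - 53)/(54 - 15) ≡ 2/39 mod 71. 39⁻¹ ≡ 51 (mod 71) since 39·51 = 1989 ≡ 1, so λ ≡ 31.
  x = λ² - 15 - 54 = 961 - 69 ≡ 40; y = λ·(15 - 40) - 53 ≡ 24. → (40, 24)

(40, 24)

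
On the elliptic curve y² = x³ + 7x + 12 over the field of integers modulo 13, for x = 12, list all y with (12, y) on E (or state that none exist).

2, 11

x³ + 7x + 12 = 1824 ≡ 4 (mod 13).
Square roots of 4 mod 13: 2 and 11 (since 2² = 4 ≡ 4).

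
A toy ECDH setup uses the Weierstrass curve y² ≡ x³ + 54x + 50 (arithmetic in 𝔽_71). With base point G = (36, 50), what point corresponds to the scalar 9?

Repeated addition: build up to 9G.
2G: tangent at (36, 50): λ = (3·36² + 54)/(2·50) ≡ 37/29. 29⁻¹ ≡ 49 (mod 71) since 29·49 = 1421 ≡ 1, so λ ≡ 37·49 ≡ 38.
  x = λ² - 36 - 36 = 1444 - 72 ≡ 23; y = λ·(36 - 23) - 50 ≡ 18. → (23, 18)
3G: (23, 18) + (36, 50). λ = (50 - 18)/(36 - 23) ≡ 32/13 mod 71. 13⁻¹ ≡ 11 (mod 71) since 13·11 = 143 ≡ 1, so λ ≡ 68.
  x = λ² - 23 - 36 = 4624 - 59 ≡ 21; y = λ·(23 - 21) - 18 ≡ 47. → (21, 47)
4G: (21, 47) + (36, 50). λ = (50 - 47)/(36 - 21) ≡ 3/15 mod 71. 15⁻¹ ≡ 19 (mod 71), so λ ≡ 57.
  x = λ² - 21 - 36 = 3249 - 57 ≡ 68; y = λ·(21 - 68) - 47 ≡ 43. → (68, 43)
5G: (68, 43) + (36, 50). λ = (50 - 43)/(36 - 68) ≡ 7/39 mod 71. 39⁻¹ ≡ 51 (mod 71) since 39·51 = 1989 ≡ 1, so λ ≡ 2.
  x = λ² - 68 - 36 = 4 - 104 ≡ 42; y = λ·(68 - 42) - 43 ≡ 9. → (42, 9)
6G: (42, 9) + (36, 50). λ = (50 - 9)/(36 - 42) ≡ 41/65 mod 71. 65⁻¹ ≡ 59 (mod 71) since 65·59 = 3835 ≡ 1, so λ ≡ 5.
  x = λ² - 42 - 36 = 25 - 78 ≡ 18; y = λ·(42 - 18) - 9 ≡ 40. → (18, 40)
7G: (18, 40) + (36, 50). λ = (50 - 40)/(36 - 18) ≡ 10/18 mod 71. 18⁻¹ ≡ 4 (mod 71) since 18·4 = 72 ≡ 1, so λ ≡ 40.
  x = λ² - 18 - 36 = 1600 - 54 ≡ 55; y = λ·(18 - 55) - 40 ≡ 42. → (55, 42)
8G: (55, 42) + (36, 50). λ = (50 - 42)/(36 - 55) ≡ 8/52 mod 71. 52⁻¹ ≡ 56 (mod 71), so λ ≡ 22.
  x = λ² - 55 - 36 = 484 - 91 ≡ 38; y = λ·(55 - 38) - 42 ≡ 48. → (38, 48)
9G: (38, 48) + (36, 50). λ = (50 - 48)/(36 - 38) ≡ 2/69 mod 71. 69⁻¹ ≡ 35 (mod 71), so λ ≡ 70.
  x = λ² - 38 - 36 = 4900 - 74 ≡ 69; y = λ·(38 - 69) - 48 ≡ 54. → (69, 54)

(69, 54)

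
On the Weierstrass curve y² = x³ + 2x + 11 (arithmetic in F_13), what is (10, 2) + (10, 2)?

(9, 2)

tangent at (10, 2): λ = (3·10² + 2)/(2·2) ≡ 3/4. 4⁻¹ ≡ 10 (mod 13), so λ ≡ 3·10 ≡ 4.
  x = λ² - 10 - 10 = 16 - 20 ≡ 9; y = λ·(10 - 9) - 2 ≡ 2. → (9, 2)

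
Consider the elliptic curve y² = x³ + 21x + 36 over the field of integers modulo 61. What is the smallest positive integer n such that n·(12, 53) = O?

3

2P: tangent at (12, 53): λ = (3·12² + 21)/(2·53) ≡ 26/45. 45⁻¹ ≡ 19 (mod 61) since 45·19 = 855 ≡ 1, so λ ≡ 26·19 ≡ 6.
  x = λ² - 12 - 12 = 36 - 24 ≡ 12; y = λ·(12 - 12) - 53 ≡ 8. → (12, 8)
3P: (12, 8) + (12, 53): same x and y₁ ≡ -y₂, so the sum is O.
3P = O, so the order is 3.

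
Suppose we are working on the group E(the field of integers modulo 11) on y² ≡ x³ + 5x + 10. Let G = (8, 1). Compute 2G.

tangent at (8, 1): λ = (3·8² + 5)/(2·1) ≡ 10/2. 2⁻¹ ≡ 6 (mod 11), so λ ≡ 10·6 ≡ 5.
  x = λ² - 8 - 8 = 25 - 16 ≡ 9; y = λ·(8 - 9) - 1 ≡ 5. → (9, 5)

(9, 5)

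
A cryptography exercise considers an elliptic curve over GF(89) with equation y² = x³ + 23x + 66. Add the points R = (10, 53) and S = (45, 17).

(74, 23)

(10, 53) + (45, 17). λ = (17 - 53)/(45 - 10) ≡ 53/35 mod 89. 35⁻¹ ≡ 28 (mod 89), so λ ≡ 60.
  x = λ² - 10 - 45 = 3600 - 55 ≡ 74; y = λ·(10 - 74) - 53 ≡ 23. → (74, 23)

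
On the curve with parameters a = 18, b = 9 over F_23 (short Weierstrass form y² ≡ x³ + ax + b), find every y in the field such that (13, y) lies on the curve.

x³ + 18x + 9 = 2440 ≡ 2 (mod 23).
Square roots of 2 mod 23: 5 and 18 (since 5² = 25 ≡ 2).

5, 18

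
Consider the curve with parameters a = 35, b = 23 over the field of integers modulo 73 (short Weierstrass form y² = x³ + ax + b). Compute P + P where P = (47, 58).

(64, 72)

tangent at (47, 58): λ = (3·47² + 35)/(2·58) ≡ 19/43. 43⁻¹ ≡ 17 (mod 73) since 43·17 = 731 ≡ 1, so λ ≡ 19·17 ≡ 31.
  x = λ² - 47 - 47 = 961 - 94 ≡ 64; y = λ·(47 - 64) - 58 ≡ 72. → (64, 72)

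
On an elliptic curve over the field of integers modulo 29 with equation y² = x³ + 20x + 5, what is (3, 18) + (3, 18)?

(16, 19)

tangent at (3, 18): λ = (3·3² + 20)/(2·18) ≡ 18/7. 7⁻¹ ≡ 25 (mod 29) since 7·25 = 175 ≡ 1, so λ ≡ 18·25 ≡ 15.
  x = λ² - 3 - 3 = 225 - 6 ≡ 16; y = λ·(3 - 16) - 18 ≡ 19. → (16, 19)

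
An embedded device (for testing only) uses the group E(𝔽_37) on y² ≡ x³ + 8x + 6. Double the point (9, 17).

(22, 10)

tangent at (9, 17): λ = (3·9² + 8)/(2·17) ≡ 29/34. 34⁻¹ ≡ 12 (mod 37) since 34·12 = 408 ≡ 1, so λ ≡ 29·12 ≡ 15.
  x = λ² - 9 - 9 = 225 - 18 ≡ 22; y = λ·(9 - 22) - 17 ≡ 10. → (22, 10)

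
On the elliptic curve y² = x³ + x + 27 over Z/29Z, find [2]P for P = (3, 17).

tangent at (3, 17): λ = (3·3² + 1)/(2·17) ≡ 28/5. 5⁻¹ ≡ 6 (mod 29) since 5·6 = 30 ≡ 1, so λ ≡ 28·6 ≡ 23.
  x = λ² - 3 - 3 = 529 - 6 ≡ 1; y = λ·(3 - 1) - 17 ≡ 0. → (1, 0)

(1, 0)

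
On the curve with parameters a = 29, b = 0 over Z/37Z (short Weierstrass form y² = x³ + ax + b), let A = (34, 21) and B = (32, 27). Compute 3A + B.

(5, 23)

First 3A:
Repeated addition: build up to 3A.
2A: tangent at (34, 21): λ = (3·34² + 29)/(2·21) ≡ 19/5. 5⁻¹ ≡ 15 (mod 37), so λ ≡ 19·15 ≡ 26.
  x = λ² - 34 - 34 = 676 - 68 ≡ 16; y = λ·(34 - 16) - 21 ≡ 3. → (16, 3)
3A: (16, 3) + (34, 21). λ = (21 - 3)/(34 - 16) ≡ 18/18 mod 37. 18⁻¹ ≡ 35 (mod 37) since 18·35 = 630 ≡ 1, so λ ≡ 1.
  x = λ² - 16 - 34 = 1 - 50 ≡ 25; y = λ·(16 - 25) - 3 ≡ 25. → (25, 25)
3A = (25, 25).
Finally 3A + B:
(25, 25) + (32, 27). λ = (27 - 25)/(32 - 25) ≡ 2/7 mod 37. 7⁻¹ ≡ 16 (mod 37), so λ ≡ 32.
  x = λ² - 25 - 32 = 1024 - 57 ≡ 5; y = λ·(25 - 5) - 25 ≡ 23. → (5, 23)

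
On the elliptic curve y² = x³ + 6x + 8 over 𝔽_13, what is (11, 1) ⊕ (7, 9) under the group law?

(11, 1) + (7, 9). λ = (9 - 1)/(7 - 11) ≡ 8/9 mod 13. 9⁻¹ ≡ 3 (mod 13), so λ ≡ 11.
  x = λ² - 11 - 7 = 121 - 18 ≡ 12; y = λ·(11 - 12) - 1 ≡ 1. → (12, 1)

(12, 1)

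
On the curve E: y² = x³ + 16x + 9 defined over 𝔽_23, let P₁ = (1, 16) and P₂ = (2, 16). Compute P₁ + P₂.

(20, 7)

(1, 16) + (2, 16). λ = (16 - 16)/(2 - 1) ≡ 0/1 mod 23. 1⁻¹ ≡ 1 (mod 23) since 1·1 = 1 ≡ 1, so λ ≡ 0.
  x = λ² - 1 - 2 = 0 - 3 ≡ 20; y = λ·(1 - 20) - 16 ≡ 7. → (20, 7)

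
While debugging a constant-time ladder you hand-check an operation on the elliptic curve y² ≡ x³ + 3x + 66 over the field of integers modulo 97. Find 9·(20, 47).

Write P = (20, 47).
Repeated addition: build up to 9P.
2P: tangent at (20, 47): λ = (3·20² + 3)/(2·47) ≡ 39/94. 94⁻¹ ≡ 32 (mod 97) since 94·32 = 3008 ≡ 1, so λ ≡ 39·32 ≡ 84.
  x = λ² - 20 - 20 = 7056 - 40 ≡ 32; y = λ·(20 - 32) - 47 ≡ 12. → (32, 12)
3P: (32, 12) + (20, 47). λ = (47 - 12)/(20 - 32) ≡ 35/85 mod 97. 85⁻¹ ≡ 8 (mod 97) since 85·8 = 680 ≡ 1, so λ ≡ 86.
  x = λ² - 32 - 20 = 7396 - 52 ≡ 69; y = λ·(32 - 69) - 12 ≡ 7. → (69, 7)
4P: (69, 7) + (20, 47). λ = (47 - 7)/(20 - 69) ≡ 40/48 mod 97. 48⁻¹ ≡ 95 (mod 97), so λ ≡ 17.
  x = λ² - 69 - 20 = 289 - 89 ≡ 6; y = λ·(69 - 6) - 7 ≡ 94. → (6, 94)
5P: (6, 94) + (20, 47). λ = (47 - 94)/(20 - 6) ≡ 50/14 mod 97. 14⁻¹ ≡ 7 (mod 97), so λ ≡ 59.
  x = λ² - 6 - 20 = 3481 - 26 ≡ 60; y = λ·(6 - 60) - 94 ≡ 18. → (60, 18)
6P: (60, 18) + (20, 47). λ = (47 - 18)/(20 - 60) ≡ 29/57 mod 97. 57⁻¹ ≡ 80 (mod 97) since 57·80 = 4560 ≡ 1, so λ ≡ 89.
  x = λ² - 60 - 20 = 7921 - 80 ≡ 81; y = λ·(60 - 81) - 18 ≡ 53. → (81, 53)
7P: (81, 53) + (20, 47). λ = (47 - 53)/(20 - 81) ≡ 91/36 mod 97. 36⁻¹ ≡ 62 (mod 97), so λ ≡ 16.
  x = λ² - 81 - 20 = 256 - 101 ≡ 58; y = λ·(81 - 58) - 53 ≡ 24. → (58, 24)
8P: (58, 24) + (20, 47). λ = (47 - 24)/(20 - 58) ≡ 23/59 mod 97. 59⁻¹ ≡ 74 (mod 97) since 59·74 = 4366 ≡ 1, so λ ≡ 53.
  x = λ² - 58 - 20 = 2809 - 78 ≡ 15; y = λ·(58 - 15) - 24 ≡ 24. → (15, 24)
9P: (15, 24) + (20, 47). λ = (47 - 24)/(20 - 15) ≡ 23/5 mod 97. 5⁻¹ ≡ 39 (mod 97) since 5·39 = 195 ≡ 1, so λ ≡ 24.
  x = λ² - 15 - 20 = 576 - 35 ≡ 56; y = λ·(15 - 56) - 24 ≡ 59. → (56, 59)

(56, 59)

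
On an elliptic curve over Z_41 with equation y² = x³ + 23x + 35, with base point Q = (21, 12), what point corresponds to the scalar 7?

Double-and-add on 7 = (111)₂. Start with Q = (21, 12) for the leading 1-bit.
double: tangent at (21, 12): λ = (3·21² + 23)/(2·12) ≡ 34/24. 24⁻¹ ≡ 12 (mod 41) since 24·12 = 288 ≡ 1, so λ ≡ 34·12 ≡ 39.
  x = λ² - 21 - 21 = 1521 - 42 ≡ 3; y = λ·(21 - 3) - 12 ≡ 34. → (3, 34)
add Q: (3, 34) + (21, 12). λ = (12 - 34)/(21 - 3) ≡ 19/18 mod 41. 18⁻¹ ≡ 16 (mod 41), so λ ≡ 17.
  x = λ² - 3 - 21 = 289 - 24 ≡ 19; y = λ·(3 - 19) - 34 ≡ 22. → (19, 22)
double: tangent at (19, 22): λ = (3·19² + 23)/(2·22) ≡ 40/3. 3⁻¹ ≡ 14 (mod 41) since 3·14 = 42 ≡ 1, so λ ≡ 40·14 ≡ 27.
  x = λ² - 19 - 19 = 729 - 38 ≡ 35; y = λ·(19 - 35) - 22 ≡ 38. → (35, 38)
add Q: (35, 38) + (21, 12). λ = (12 - 38)/(21 - 35) ≡ 15/27 mod 41. 27⁻¹ ≡ 38 (mod 41), so λ ≡ 37.
  x = λ² - 35 - 21 = 1369 - 56 ≡ 1; y = λ·(35 - 1) - 38 ≡ 31. → (1, 31)

(1, 31)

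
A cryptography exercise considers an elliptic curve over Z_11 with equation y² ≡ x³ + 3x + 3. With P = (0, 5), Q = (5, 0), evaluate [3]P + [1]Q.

(7, 9)

First 3P:
Repeated addition: build up to 3P.
2P: tangent at (0, 5): λ = (3·0² + 3)/(2·5) ≡ 3/10. 10⁻¹ ≡ 10 (mod 11), so λ ≡ 3·10 ≡ 8.
  x = λ² - 0 - 0 = 64 - 0 ≡ 9; y = λ·(0 - 9) - 5 ≡ 0. → (9, 0)
3P: (9, 0) + (0, 5). λ = (5 - 0)/(0 - 9) ≡ 5/2 mod 11. 2⁻¹ ≡ 6 (mod 11) since 2·6 = 12 ≡ 1, so λ ≡ 8.
  x = λ² - 9 - 0 = 64 - 9 ≡ 0; y = λ·(9 - 0) - 0 ≡ 6. → (0, 6)
3P = (0, 6).
Finally 3P + Q:
(0, 6) + (5, 0). λ = (0 - 6)/(5 - 0) ≡ 5/5 mod 11. 5⁻¹ ≡ 9 (mod 11), so λ ≡ 1.
  x = λ² - 0 - 5 = 1 - 5 ≡ 7; y = λ·(0 - 7) - 6 ≡ 9. → (7, 9)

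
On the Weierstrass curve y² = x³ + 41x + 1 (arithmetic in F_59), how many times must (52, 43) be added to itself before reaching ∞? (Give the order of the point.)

2P: tangent at (52, 43): λ = (3·52² + 41)/(2·43) ≡ 11/27. 27⁻¹ ≡ 35 (mod 59), so λ ≡ 11·35 ≡ 31.
  x = λ² - 52 - 52 = 961 - 104 ≡ 31; y = λ·(52 - 31) - 43 ≡ 18. → (31, 18)
3P: (31, 18) + (52, 43). λ = (43 - 18)/(52 - 31) ≡ 25/21 mod 59. 21⁻¹ ≡ 45 (mod 59), so λ ≡ 4.
  x = λ² - 31 - 52 = 16 - 83 ≡ 51; y = λ·(31 - 51) - 18 ≡ 20. → (51, 20)
4P: (51, 20) + (52, 43). λ = (43 - 20)/(52 - 51) ≡ 23/1 mod 59. 1⁻¹ ≡ 1 (mod 59) since 1·1 = 1 ≡ 1, so λ ≡ 23.
  x = λ² - 51 - 52 = 529 - 103 ≡ 13; y = λ·(51 - 13) - 20 ≡ 28. → (13, 28)
5P: (13, 28) + (52, 43). λ = (43 - 28)/(52 - 13) ≡ 15/39 mod 59. 39⁻¹ ≡ 56 (mod 59) since 39·56 = 2184 ≡ 1, so λ ≡ 14.
  x = λ² - 13 - 52 = 196 - 65 ≡ 13; y = λ·(13 - 13) - 28 ≡ 31. → (13, 31)
6P: (13, 31) + (52, 43). λ = (43 - 31)/(52 - 13) ≡ 12/39 mod 59. 39⁻¹ ≡ 56 (mod 59) since 39·56 = 2184 ≡ 1, so λ ≡ 23.
  x = λ² - 13 - 52 = 529 - 65 ≡ 51; y = λ·(13 - 51) - 31 ≡ 39. → (51, 39)
7P: (51, 39) + (52, 43). λ = (43 - 39)/(52 - 51) ≡ 4/1 mod 59. 1⁻¹ ≡ 1 (mod 59) since 1·1 = 1 ≡ 1, so λ ≡ 4.
  x = λ² - 51 - 52 = 16 - 103 ≡ 31; y = λ·(51 - 31) - 39 ≡ 41. → (31, 41)
8P: (31, 41) + (52, 43). λ = (43 - 41)/(52 - 31) ≡ 2/21 mod 59. 21⁻¹ ≡ 45 (mod 59), so λ ≡ 31.
  x = λ² - 31 - 52 = 961 - 83 ≡ 52; y = λ·(31 - 52) - 41 ≡ 16. → (52, 16)
9P: (52, 16) + (52, 43): same x and y₁ ≡ -y₂, so the sum is ∞.
9P = ∞, so the order is 9.

9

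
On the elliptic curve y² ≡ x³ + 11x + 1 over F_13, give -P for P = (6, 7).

(6, 6)

-(6, 7) = (6, -7 mod 13) = (6, 6).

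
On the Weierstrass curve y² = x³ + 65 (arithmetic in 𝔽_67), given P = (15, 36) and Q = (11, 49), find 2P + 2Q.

First 2P:
Repeated addition: build up to 2P.
2P: tangent at (15, 36): λ = (3·15² + 0)/(2·36) ≡ 5/5. 5⁻¹ ≡ 27 (mod 67), so λ ≡ 5·27 ≡ 1.
  x = λ² - 15 - 15 = 1 - 30 ≡ 38; y = λ·(15 - 38) - 36 ≡ 8. → (38, 8)
2P = (38, 8).
Next 2Q:
Repeated addition: build up to 2Q.
2Q: tangent at (11, 49): λ = (3·11² + 0)/(2·49) ≡ 28/31. 31⁻¹ ≡ 13 (mod 67) since 31·13 = 403 ≡ 1, so λ ≡ 28·13 ≡ 29.
  x = λ² - 11 - 11 = 841 - 22 ≡ 15; y = λ·(11 - 15) - 49 ≡ 36. → (15, 36)
2Q = (15, 36).
Finally 2P + 2Q:
(38, 8) + (15, 36). λ = (36 - 8)/(15 - 38) ≡ 28/44 mod 67. 44⁻¹ ≡ 32 (mod 67), so λ ≡ 25.
  x = λ² - 38 - 15 = 625 - 53 ≡ 36; y = λ·(38 - 36) - 8 ≡ 42. → (36, 42)

(36, 42)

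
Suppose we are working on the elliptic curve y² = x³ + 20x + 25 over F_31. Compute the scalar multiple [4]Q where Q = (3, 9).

(6, 19)

Double-and-add on 4 = (100)₂. Start with Q = (3, 9) for the leading 1-bit.
double: tangent at (3, 9): λ = (3·3² + 20)/(2·9) ≡ 16/18. 18⁻¹ ≡ 19 (mod 31), so λ ≡ 16·19 ≡ 25.
  x = λ² - 3 - 3 = 625 - 6 ≡ 30; y = λ·(3 - 30) - 9 ≡ 29. → (30, 29)
double: tangent at (30, 29): λ = (3·30² + 20)/(2·29) ≡ 23/27. 27⁻¹ ≡ 23 (mod 31) since 27·23 = 621 ≡ 1, so λ ≡ 23·23 ≡ 2.
  x = λ² - 30 - 30 = 4 - 60 ≡ 6; y = λ·(30 - 6) - 29 ≡ 19. → (6, 19)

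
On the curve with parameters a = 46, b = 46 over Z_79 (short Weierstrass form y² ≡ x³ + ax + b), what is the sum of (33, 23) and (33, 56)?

The two points share x = 33 and their y-coordinates satisfy 23 + 56 ≡ 0 (mod 79), so they are inverses. Their sum is O.

O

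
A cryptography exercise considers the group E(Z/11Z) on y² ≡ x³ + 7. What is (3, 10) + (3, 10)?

(3, 1)

tangent at (3, 10): λ = (3·3² + 0)/(2·10) ≡ 5/9. 9⁻¹ ≡ 5 (mod 11) since 9·5 = 45 ≡ 1, so λ ≡ 5·5 ≡ 3.
  x = λ² - 3 - 3 = 9 - 6 ≡ 3; y = λ·(3 - 3) - 10 ≡ 1. → (3, 1)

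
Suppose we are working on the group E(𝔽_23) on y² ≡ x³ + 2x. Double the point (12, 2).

tangent at (12, 2): λ = (3·12² + 2)/(2·2) ≡ 20/4. 4⁻¹ ≡ 6 (mod 23), so λ ≡ 20·6 ≡ 5.
  x = λ² - 12 - 12 = 25 - 24 ≡ 1; y = λ·(12 - 1) - 2 ≡ 7. → (1, 7)

(1, 7)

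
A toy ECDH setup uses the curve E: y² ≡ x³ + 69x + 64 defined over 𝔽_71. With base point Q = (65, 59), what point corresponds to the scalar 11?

(43, 65)

Double-and-add on 11 = (1011)₂. Start with Q = (65, 59) for the leading 1-bit.
double: tangent at (65, 59): λ = (3·65² + 69)/(2·59) ≡ 35/47. 47⁻¹ ≡ 68 (mod 71) since 47·68 = 3196 ≡ 1, so λ ≡ 35·68 ≡ 37.
  x = λ² - 65 - 65 = 1369 - 130 ≡ 32; y = λ·(65 - 32) - 59 ≡ 26. → (32, 26)
double: tangent at (32, 26): λ = (3·32² + 69)/(2·26) ≡ 17/52. 52⁻¹ ≡ 56 (mod 71) since 52·56 = 2912 ≡ 1, so λ ≡ 17·56 ≡ 29.
  x = λ² - 32 - 32 = 841 - 64 ≡ 67; y = λ·(32 - 67) - 26 ≡ 24. → (67, 24)
add Q: (67, 24) + (65, 59). λ = (59 - 24)/(65 - 67) ≡ 35/69 mod 71. 69⁻¹ ≡ 35 (mod 71) since 69·35 = 2415 ≡ 1, so λ ≡ 18.
  x = λ² - 67 - 65 = 324 - 132 ≡ 50; y = λ·(67 - 50) - 24 ≡ 69. → (50, 69)
double: tangent at (50, 69): λ = (3·50² + 69)/(2·69) ≡ 43/67. 67⁻¹ ≡ 53 (mod 71), so λ ≡ 43·53 ≡ 7.
  x = λ² - 50 - 50 = 49 - 100 ≡ 20; y = λ·(50 - 20) - 69 ≡ 70. → (20, 70)
add Q: (20, 70) + (65, 59). λ = (59 - 70)/(65 - 20) ≡ 60/45 mod 71. 45⁻¹ ≡ 30 (mod 71), so λ ≡ 25.
  x = λ² - 20 - 65 = 625 - 85 ≡ 43; y = λ·(20 - 43) - 70 ≡ 65. → (43, 65)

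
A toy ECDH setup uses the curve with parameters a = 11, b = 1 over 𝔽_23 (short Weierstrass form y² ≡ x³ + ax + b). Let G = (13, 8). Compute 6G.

(1, 6)

Double-and-add on 6 = (110)₂. Start with G = (13, 8) for the leading 1-bit.
double: tangent at (13, 8): λ = (3·13² + 11)/(2·8) ≡ 12/16. 16⁻¹ ≡ 13 (mod 23), so λ ≡ 12·13 ≡ 18.
  x = λ² - 13 - 13 = 324 - 26 ≡ 22; y = λ·(13 - 22) - 8 ≡ 14. → (22, 14)
add G: (22, 14) + (13, 8). λ = (8 - 14)/(13 - 22) ≡ 17/14 mod 23. 14⁻¹ ≡ 5 (mod 23), so λ ≡ 16.
  x = λ² - 22 - 13 = 256 - 35 ≡ 14; y = λ·(22 - 14) - 14 ≡ 22. → (14, 22)
double: tangent at (14, 22): λ = (3·14² + 11)/(2·22) ≡ 1/21. 21⁻¹ ≡ 11 (mod 23), so λ ≡ 1·11 ≡ 11.
  x = λ² - 14 - 14 = 121 - 28 ≡ 1; y = λ·(14 - 1) - 22 ≡ 6. → (1, 6)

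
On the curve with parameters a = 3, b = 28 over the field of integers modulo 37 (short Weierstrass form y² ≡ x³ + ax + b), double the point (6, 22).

(25, 15)

tangent at (6, 22): λ = (3·6² + 3)/(2·22) ≡ 0/7. 7⁻¹ ≡ 16 (mod 37), so λ ≡ 0·16 ≡ 0.
  x = λ² - 6 - 6 = 0 - 12 ≡ 25; y = λ·(6 - 25) - 22 ≡ 15. → (25, 15)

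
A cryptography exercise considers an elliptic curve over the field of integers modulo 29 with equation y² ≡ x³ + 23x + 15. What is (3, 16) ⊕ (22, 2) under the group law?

(28, 7)

(3, 16) + (22, 2). λ = (2 - 16)/(22 - 3) ≡ 15/19 mod 29. 19⁻¹ ≡ 26 (mod 29) since 19·26 = 494 ≡ 1, so λ ≡ 13.
  x = λ² - 3 - 22 = 169 - 25 ≡ 28; y = λ·(3 - 28) - 16 ≡ 7. → (28, 7)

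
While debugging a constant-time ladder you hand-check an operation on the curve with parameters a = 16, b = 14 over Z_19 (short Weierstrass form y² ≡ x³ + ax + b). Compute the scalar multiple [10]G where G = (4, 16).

Double-and-add on 10 = (1010)₂. Start with G = (4, 16) for the leading 1-bit.
double: tangent at (4, 16): λ = (3·4² + 16)/(2·16) ≡ 7/13. 13⁻¹ ≡ 3 (mod 19), so λ ≡ 7·3 ≡ 2.
  x = λ² - 4 - 4 = 4 - 8 ≡ 15; y = λ·(4 - 15) - 16 ≡ 0. → (15, 0)
double: (15, 0) + (15, 0): same x and y₁ ≡ -y₂, so the sum is 𝒪.
add G: 𝒪 + (4, 16) = (4, 16) (identity).
double: tangent at (4, 16): λ = (3·4² + 16)/(2·16) ≡ 7/13. 13⁻¹ ≡ 3 (mod 19), so λ ≡ 7·3 ≡ 2.
  x = λ² - 4 - 4 = 4 - 8 ≡ 15; y = λ·(4 - 15) - 16 ≡ 0. → (15, 0)

(15, 0)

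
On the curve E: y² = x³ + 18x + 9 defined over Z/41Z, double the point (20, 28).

tangent at (20, 28): λ = (3·20² + 18)/(2·28) ≡ 29/15. 15⁻¹ ≡ 11 (mod 41) since 15·11 = 165 ≡ 1, so λ ≡ 29·11 ≡ 32.
  x = λ² - 20 - 20 = 1024 - 40 ≡ 0; y = λ·(20 - 0) - 28 ≡ 38. → (0, 38)

(0, 38)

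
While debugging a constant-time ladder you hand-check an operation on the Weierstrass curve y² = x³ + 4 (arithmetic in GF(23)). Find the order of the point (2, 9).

2P: tangent at (2, 9): λ = (3·2² + 0)/(2·9) ≡ 12/18. 18⁻¹ ≡ 9 (mod 23), so λ ≡ 12·9 ≡ 16.
  x = λ² - 2 - 2 = 256 - 4 ≡ 22; y = λ·(2 - 22) - 9 ≡ 16. → (22, 16)
3P: (22, 16) + (2, 9). λ = (9 - 16)/(2 - 22) ≡ 16/3 mod 23. 3⁻¹ ≡ 8 (mod 23), so λ ≡ 13.
  x = λ² - 22 - 2 = 169 - 24 ≡ 7; y = λ·(22 - 7) - 16 ≡ 18. → (7, 18)
4P: (7, 18) + (2, 9). λ = (9 - 18)/(2 - 7) ≡ 14/18 mod 23. 18⁻¹ ≡ 9 (mod 23), so λ ≡ 11.
  x = λ² - 7 - 2 = 121 - 9 ≡ 20; y = λ·(7 - 20) - 18 ≡ 0. → (20, 0)
5P: (20, 0) + (2, 9). λ = (9 - 0)/(2 - 20) ≡ 9/5 mod 23. 5⁻¹ ≡ 14 (mod 23), so λ ≡ 11.
  x = λ² - 20 - 2 = 121 - 22 ≡ 7; y = λ·(20 - 7) - 0 ≡ 5. → (7, 5)
6P: (7, 5) + (2, 9). λ = (9 - 5)/(2 - 7) ≡ 4/18 mod 23. 18⁻¹ ≡ 9 (mod 23) since 18·9 = 162 ≡ 1, so λ ≡ 13.
  x = λ² - 7 - 2 = 169 - 9 ≡ 22; y = λ·(7 - 22) - 5 ≡ 7. → (22, 7)
7P: (22, 7) + (2, 9). λ = (9 - 7)/(2 - 22) ≡ 2/3 mod 23. 3⁻¹ ≡ 8 (mod 23) since 3·8 = 24 ≡ 1, so λ ≡ 16.
  x = λ² - 22 - 2 = 256 - 24 ≡ 2; y = λ·(22 - 2) - 7 ≡ 14. → (2, 14)
8P: (2, 14) + (2, 9): same x and y₁ ≡ -y₂, so the sum is O.
8P = O, so the order is 8.

8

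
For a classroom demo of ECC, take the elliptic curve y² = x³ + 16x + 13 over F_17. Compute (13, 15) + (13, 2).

The two points share x = 13 and their y-coordinates satisfy 15 + 2 ≡ 0 (mod 17), so they are inverses. Their sum is O.

O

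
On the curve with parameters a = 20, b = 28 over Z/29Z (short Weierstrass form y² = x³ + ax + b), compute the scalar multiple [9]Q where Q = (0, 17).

(3, 12)

Double-and-add on 9 = (1001)₂. Start with Q = (0, 17) for the leading 1-bit.
double: tangent at (0, 17): λ = (3·0² + 20)/(2·17) ≡ 20/5. 5⁻¹ ≡ 6 (mod 29) since 5·6 = 30 ≡ 1, so λ ≡ 20·6 ≡ 4.
  x = λ² - 0 - 0 = 16 - 0 ≡ 16; y = λ·(0 - 16) - 17 ≡ 6. → (16, 6)
double: tangent at (16, 6): λ = (3·16² + 20)/(2·6) ≡ 5/12. 12⁻¹ ≡ 17 (mod 29) since 12·17 = 204 ≡ 1, so λ ≡ 5·17 ≡ 27.
  x = λ² - 16 - 16 = 729 - 32 ≡ 1; y = λ·(16 - 1) - 6 ≡ 22. → (1, 22)
double: tangent at (1, 22): λ = (3·1² + 20)/(2·22) ≡ 23/15. 15⁻¹ ≡ 2 (mod 29), so λ ≡ 23·2 ≡ 17.
  x = λ² - 1 - 1 = 289 - 2 ≡ 26; y = λ·(1 - 26) - 22 ≡ 17. → (26, 17)
add Q: (26, 17) + (0, 17). λ = (17 - 17)/(0 - 26) ≡ 0/3 mod 29. 3⁻¹ ≡ 10 (mod 29) since 3·10 = 30 ≡ 1, so λ ≡ 0.
  x = λ² - 26 - 0 = 0 - 26 ≡ 3; y = λ·(26 - 3) - 17 ≡ 12. → (3, 12)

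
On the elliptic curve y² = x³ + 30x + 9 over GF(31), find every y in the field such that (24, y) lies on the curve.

x³ + 30x + 9 = 14553 ≡ 14 (mod 31).
Square roots of 14 mod 31: 13 and 18 (since 13² = 169 ≡ 14).

13, 18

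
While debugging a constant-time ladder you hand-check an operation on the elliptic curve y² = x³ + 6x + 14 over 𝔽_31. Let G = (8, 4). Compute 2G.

tangent at (8, 4): λ = (3·8² + 6)/(2·4) ≡ 12/8. 8⁻¹ ≡ 4 (mod 31), so λ ≡ 12·4 ≡ 17.
  x = λ² - 8 - 8 = 289 - 16 ≡ 25; y = λ·(8 - 25) - 4 ≡ 17. → (25, 17)

(25, 17)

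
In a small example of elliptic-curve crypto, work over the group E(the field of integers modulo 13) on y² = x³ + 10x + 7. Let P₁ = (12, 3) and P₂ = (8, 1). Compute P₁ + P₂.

(12, 3) + (8, 1). λ = (1 - 3)/(8 - 12) ≡ 11/9 mod 13. 9⁻¹ ≡ 3 (mod 13) since 9·3 = 27 ≡ 1, so λ ≡ 7.
  x = λ² - 12 - 8 = 49 - 20 ≡ 3; y = λ·(12 - 3) - 3 ≡ 8. → (3, 8)

(3, 8)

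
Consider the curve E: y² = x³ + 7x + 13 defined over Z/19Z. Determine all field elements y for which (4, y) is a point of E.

x³ + 7x + 13 = 105 ≡ 10 (mod 19).
10 is a non-residue mod 19; no y exists.

none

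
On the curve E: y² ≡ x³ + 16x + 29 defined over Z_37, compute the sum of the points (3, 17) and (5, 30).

(25, 25)

(3, 17) + (5, 30). λ = (30 - 17)/(5 - 3) ≡ 13/2 mod 37. 2⁻¹ ≡ 19 (mod 37), so λ ≡ 25.
  x = λ² - 3 - 5 = 625 - 8 ≡ 25; y = λ·(3 - 25) - 17 ≡ 25. → (25, 25)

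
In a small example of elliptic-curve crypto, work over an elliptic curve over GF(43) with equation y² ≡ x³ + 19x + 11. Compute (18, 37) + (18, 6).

The two points share x = 18 and their y-coordinates satisfy 37 + 6 ≡ 0 (mod 43), so they are inverses. Their sum is ∞.

O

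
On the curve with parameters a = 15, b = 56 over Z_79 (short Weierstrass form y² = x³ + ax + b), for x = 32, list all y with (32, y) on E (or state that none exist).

19, 60

x³ + 15x + 56 = 33304 ≡ 45 (mod 79).
Square roots of 45 mod 79: 19 and 60 (since 19² = 361 ≡ 45).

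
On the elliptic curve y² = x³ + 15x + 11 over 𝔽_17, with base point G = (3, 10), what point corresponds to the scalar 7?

Repeated addition: build up to 7G.
2G: tangent at (3, 10): λ = (3·3² + 15)/(2·10) ≡ 8/3. 3⁻¹ ≡ 6 (mod 17), so λ ≡ 8·6 ≡ 14.
  x = λ² - 3 - 3 = 196 - 6 ≡ 3; y = λ·(3 - 3) - 10 ≡ 7. → (3, 7)
3G: (3, 7) + (3, 10): same x and y₁ ≡ -y₂, so the sum is ∞.
4G: ∞ + (3, 10) = (3, 10) (identity).
5G: tangent at (3, 10): λ = (3·3² + 15)/(2·10) ≡ 8/3. 3⁻¹ ≡ 6 (mod 17), so λ ≡ 8·6 ≡ 14.
  x = λ² - 3 - 3 = 196 - 6 ≡ 3; y = λ·(3 - 3) - 10 ≡ 7. → (3, 7)
6G: (3, 7) + (3, 10): same x and y₁ ≡ -y₂, so the sum is ∞.
7G: ∞ + (3, 10) = (3, 10) (identity).

(3, 10)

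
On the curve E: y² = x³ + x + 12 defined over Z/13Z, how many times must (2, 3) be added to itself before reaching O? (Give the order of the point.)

9

2P: tangent at (2, 3): λ = (3·2² + 1)/(2·3) ≡ 0/6. 6⁻¹ ≡ 11 (mod 13), so λ ≡ 0·11 ≡ 0.
  x = λ² - 2 - 2 = 0 - 4 ≡ 9; y = λ·(2 - 9) - 3 ≡ 10. → (9, 10)
3P: (9, 10) + (2, 3). λ = (3 - 10)/(2 - 9) ≡ 6/6 mod 13. 6⁻¹ ≡ 11 (mod 13), so λ ≡ 1.
  x = λ² - 9 - 2 = 1 - 11 ≡ 3; y = λ·(9 - 3) - 10 ≡ 9. → (3, 9)
4P: (3, 9) + (2, 3). λ = (3 - 9)/(2 - 3) ≡ 7/12 mod 13. 12⁻¹ ≡ 12 (mod 13), so λ ≡ 6.
  x = λ² - 3 - 2 = 36 - 5 ≡ 5; y = λ·(3 - 5) - 9 ≡ 5. → (5, 5)
5P: (5, 5) + (2, 3). λ = (3 - 5)/(2 - 5) ≡ 11/10 mod 13. 10⁻¹ ≡ 4 (mod 13), so λ ≡ 5.
  x = λ² - 5 - 2 = 25 - 7 ≡ 5; y = λ·(5 - 5) - 5 ≡ 8. → (5, 8)
6P: (5, 8) + (2, 3). λ = (3 - 8)/(2 - 5) ≡ 8/10 mod 13. 10⁻¹ ≡ 4 (mod 13), so λ ≡ 6.
  x = λ² - 5 - 2 = 36 - 7 ≡ 3; y = λ·(5 - 3) - 8 ≡ 4. → (3, 4)
7P: (3, 4) + (2, 3). λ = (3 - 4)/(2 - 3) ≡ 12/12 mod 13. 12⁻¹ ≡ 12 (mod 13), so λ ≡ 1.
  x = λ² - 3 - 2 = 1 - 5 ≡ 9; y = λ·(3 - 9) - 4 ≡ 3. → (9, 3)
8P: (9, 3) + (2, 3). λ = (3 - 3)/(2 - 9) ≡ 0/6 mod 13. 6⁻¹ ≡ 11 (mod 13), so λ ≡ 0.
  x = λ² - 9 - 2 = 0 - 11 ≡ 2; y = λ·(9 - 2) - 3 ≡ 10. → (2, 10)
9P: (2, 10) + (2, 3): same x and y₁ ≡ -y₂, so the sum is O.
9P = O, so the order is 9.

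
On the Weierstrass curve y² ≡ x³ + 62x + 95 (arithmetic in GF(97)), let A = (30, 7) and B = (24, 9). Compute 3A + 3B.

First 3A:
Repeated addition: build up to 3A.
2A: tangent at (30, 7): λ = (3·30² + 62)/(2·7) ≡ 46/14. 14⁻¹ ≡ 7 (mod 97), so λ ≡ 46·7 ≡ 31.
  x = λ² - 30 - 30 = 961 - 60 ≡ 28; y = λ·(30 - 28) - 7 ≡ 55. → (28, 55)
3A: (28, 55) + (30, 7). λ = (7 - 55)/(30 - 28) ≡ 49/2 mod 97. 2⁻¹ ≡ 49 (mod 97) since 2·49 = 98 ≡ 1, so λ ≡ 73.
  x = λ² - 28 - 30 = 5329 - 58 ≡ 33; y = λ·(28 - 33) - 55 ≡ 65. → (33, 65)
3A = (33, 65).
Next 3B:
Repeated addition: build up to 3B.
2B: tangent at (24, 9): λ = (3·24² + 62)/(2·9) ≡ 44/18. 18⁻¹ ≡ 27 (mod 97), so λ ≡ 44·27 ≡ 24.
  x = λ² - 24 - 24 = 576 - 48 ≡ 43; y = λ·(24 - 43) - 9 ≡ 20. → (43, 20)
3B: (43, 20) + (24, 9). λ = (9 - 20)/(24 - 43) ≡ 86/78 mod 97. 78⁻¹ ≡ 51 (mod 97), so λ ≡ 21.
  x = λ² - 43 - 24 = 441 - 67 ≡ 83; y = λ·(43 - 83) - 20 ≡ 13. → (83, 13)
3B = (83, 13).
Finally 3A + 3B:
(33, 65) + (83, 13). λ = (13 - 65)/(83 - 33) ≡ 45/50 mod 97. 50⁻¹ ≡ 33 (mod 97) since 50·33 = 1650 ≡ 1, so λ ≡ 30.
  x = λ² - 33 - 83 = 900 - 116 ≡ 8; y = λ·(33 - 8) - 65 ≡ 6. → (8, 6)

(8, 6)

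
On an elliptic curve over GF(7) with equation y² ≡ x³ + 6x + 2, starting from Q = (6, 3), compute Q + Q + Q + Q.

(6, 3)

Repeated addition: build up to 4Q.
2Q: tangent at (6, 3): λ = (3·6² + 6)/(2·3) ≡ 2/6. 6⁻¹ ≡ 6 (mod 7), so λ ≡ 2·6 ≡ 5.
  x = λ² - 6 - 6 = 25 - 12 ≡ 6; y = λ·(6 - 6) - 3 ≡ 4. → (6, 4)
3Q: (6, 4) + (6, 3): same x and y₁ ≡ -y₂, so the sum is ∞.
4Q: ∞ + (6, 3) = (6, 3) (identity).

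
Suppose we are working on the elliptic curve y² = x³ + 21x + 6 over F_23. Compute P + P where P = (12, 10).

(7, 17)

tangent at (12, 10): λ = (3·12² + 21)/(2·10) ≡ 16/20. 20⁻¹ ≡ 15 (mod 23), so λ ≡ 16·15 ≡ 10.
  x = λ² - 12 - 12 = 100 - 24 ≡ 7; y = λ·(12 - 7) - 10 ≡ 17. → (7, 17)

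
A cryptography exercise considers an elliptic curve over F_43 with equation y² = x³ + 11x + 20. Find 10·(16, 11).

Write G = (16, 11).
Repeated addition: build up to 10G.
2G: tangent at (16, 11): λ = (3·16² + 11)/(2·11) ≡ 5/22. 22⁻¹ ≡ 2 (mod 43), so λ ≡ 5·2 ≡ 10.
  x = λ² - 16 - 16 = 100 - 32 ≡ 25; y = λ·(16 - 25) - 11 ≡ 28. → (25, 28)
3G: (25, 28) + (16, 11). λ = (11 - 28)/(16 - 25) ≡ 26/34 mod 43. 34⁻¹ ≡ 19 (mod 43), so λ ≡ 21.
  x = λ² - 25 - 16 = 441 - 41 ≡ 13; y = λ·(25 - 13) - 28 ≡ 9. → (13, 9)
4G: (13, 9) + (16, 11). λ = (11 - 9)/(16 - 13) ≡ 2/3 mod 43. 3⁻¹ ≡ 29 (mod 43), so λ ≡ 15.
  x = λ² - 13 - 16 = 225 - 29 ≡ 24; y = λ·(13 - 24) - 9 ≡ 41. → (24, 41)
5G: (24, 41) + (16, 11). λ = (11 - 41)/(16 - 24) ≡ 13/35 mod 43. 35⁻¹ ≡ 16 (mod 43), so λ ≡ 36.
  x = λ² - 24 - 16 = 1296 - 40 ≡ 9; y = λ·(24 - 9) - 41 ≡ 26. → (9, 26)
6G: (9, 26) + (16, 11). λ = (11 - 26)/(16 - 9) ≡ 28/7 mod 43. 7⁻¹ ≡ 37 (mod 43) since 7·37 = 259 ≡ 1, so λ ≡ 4.
  x = λ² - 9 - 16 = 16 - 25 ≡ 34; y = λ·(9 - 34) - 26 ≡ 3. → (34, 3)
7G: (34, 3) + (16, 11). λ = (11 - 3)/(16 - 34) ≡ 8/25 mod 43. 25⁻¹ ≡ 31 (mod 43), so λ ≡ 33.
  x = λ² - 34 - 16 = 1089 - 50 ≡ 7; y = λ·(34 - 7) - 3 ≡ 28. → (7, 28)
8G: (7, 28) + (16, 11). λ = (11 - 28)/(16 - 7) ≡ 26/9 mod 43. 9⁻¹ ≡ 24 (mod 43) since 9·24 = 216 ≡ 1, so λ ≡ 22.
  x = λ² - 7 - 16 = 484 - 23 ≡ 31; y = λ·(7 - 31) - 28 ≡ 3. → (31, 3)
9G: (31, 3) + (16, 11). λ = (11 - 3)/(16 - 31) ≡ 8/28 mod 43. 28⁻¹ ≡ 20 (mod 43), so λ ≡ 31.
  x = λ² - 31 - 16 = 961 - 47 ≡ 11; y = λ·(31 - 11) - 3 ≡ 15. → (11, 15)
10G: (11, 15) + (16, 11). λ = (11 - 15)/(16 - 11) ≡ 39/5 mod 43. 5⁻¹ ≡ 26 (mod 43), so λ ≡ 25.
  x = λ² - 11 - 16 = 625 - 27 ≡ 39; y = λ·(11 - 39) - 15 ≡ 16. → (39, 16)

(39, 16)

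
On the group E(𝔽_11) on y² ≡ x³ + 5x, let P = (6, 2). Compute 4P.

Repeated addition: build up to 4P.
2P: tangent at (6, 2): λ = (3·6² + 5)/(2·2) ≡ 3/4. 4⁻¹ ≡ 3 (mod 11), so λ ≡ 3·3 ≡ 9.
  x = λ² - 6 - 6 = 81 - 12 ≡ 3; y = λ·(6 - 3) - 2 ≡ 3. → (3, 3)
3P: (3, 3) + (6, 2). λ = (2 - 3)/(6 - 3) ≡ 10/3 mod 11. 3⁻¹ ≡ 4 (mod 11), so λ ≡ 7.
  x = λ² - 3 - 6 = 49 - 9 ≡ 7; y = λ·(3 - 7) - 3 ≡ 2. → (7, 2)
4P: (7, 2) + (6, 2). λ = (2 - 2)/(6 - 7) ≡ 0/10 mod 11. 10⁻¹ ≡ 10 (mod 11) since 10·10 = 100 ≡ 1, so λ ≡ 0.
  x = λ² - 7 - 6 = 0 - 13 ≡ 9; y = λ·(7 - 9) - 2 ≡ 9. → (9, 9)

(9, 9)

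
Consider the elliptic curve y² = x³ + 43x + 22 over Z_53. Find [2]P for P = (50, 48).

(2, 40)

tangent at (50, 48): λ = (3·50² + 43)/(2·48) ≡ 17/43. 43⁻¹ ≡ 37 (mod 53) since 43·37 = 1591 ≡ 1, so λ ≡ 17·37 ≡ 46.
  x = λ² - 50 - 50 = 2116 - 100 ≡ 2; y = λ·(50 - 2) - 48 ≡ 40. → (2, 40)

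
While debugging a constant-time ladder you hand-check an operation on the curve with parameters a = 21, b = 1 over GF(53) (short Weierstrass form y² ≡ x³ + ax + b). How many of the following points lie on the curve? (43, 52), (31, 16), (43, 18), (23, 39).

1

(43, 52): 52² ≡ 1, rhs ≡ 10 → off.
(31, 16): 16² ≡ 44, rhs ≡ 21 → off.
(43, 18): 18² ≡ 6, rhs ≡ 10 → off.
(23, 39): 39² ≡ 37, rhs ≡ 37 → on.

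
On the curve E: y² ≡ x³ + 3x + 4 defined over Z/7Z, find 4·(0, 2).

(0, 5)

Write P = (0, 2).
Repeated addition: build up to 4P.
2P: tangent at (0, 2): λ = (3·0² + 3)/(2·2) ≡ 3/4. 4⁻¹ ≡ 2 (mod 7), so λ ≡ 3·2 ≡ 6.
  x = λ² - 0 - 0 = 36 - 0 ≡ 1; y = λ·(0 - 1) - 2 ≡ 6. → (1, 6)
3P: (1, 6) + (0, 2). λ = (2 - 6)/(0 - 1) ≡ 3/6 mod 7. 6⁻¹ ≡ 6 (mod 7) since 6·6 = 36 ≡ 1, so λ ≡ 4.
  x = λ² - 1 - 0 = 16 - 1 ≡ 1; y = λ·(1 - 1) - 6 ≡ 1. → (1, 1)
4P: (1, 1) + (0, 2). λ = (2 - 1)/(0 - 1) ≡ 1/6 mod 7. 6⁻¹ ≡ 6 (mod 7), so λ ≡ 6.
  x = λ² - 1 - 0 = 36 - 1 ≡ 0; y = λ·(1 - 0) - 1 ≡ 5. → (0, 5)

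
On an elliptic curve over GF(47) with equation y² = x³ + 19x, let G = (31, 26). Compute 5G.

(31, 26)

Double-and-add on 5 = (101)₂. Start with G = (31, 26) for the leading 1-bit.
double: tangent at (31, 26): λ = (3·31² + 19)/(2·26) ≡ 35/5. 5⁻¹ ≡ 19 (mod 47), so λ ≡ 35·19 ≡ 7.
  x = λ² - 31 - 31 = 49 - 62 ≡ 34; y = λ·(31 - 34) - 26 ≡ 0. → (34, 0)
double: (34, 0) + (34, 0): same x and y₁ ≡ -y₂, so the sum is O.
add G: O + (31, 26) = (31, 26) (identity).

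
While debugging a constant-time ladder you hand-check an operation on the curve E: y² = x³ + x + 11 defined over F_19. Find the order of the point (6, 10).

2P: tangent at (6, 10): λ = (3·6² + 1)/(2·10) ≡ 14/1. 1⁻¹ ≡ 1 (mod 19), so λ ≡ 14·1 ≡ 14.
  x = λ² - 6 - 6 = 196 - 12 ≡ 13; y = λ·(6 - 13) - 10 ≡ 6. → (13, 6)
3P: (13, 6) + (6, 10). λ = (10 - 6)/(6 - 13) ≡ 4/12 mod 19. 12⁻¹ ≡ 8 (mod 19) since 12·8 = 96 ≡ 1, so λ ≡ 13.
  x = λ² - 13 - 6 = 169 - 19 ≡ 17; y = λ·(13 - 17) - 6 ≡ 18. → (17, 18)
4P: (17, 18) + (6, 10). λ = (10 - 18)/(6 - 17) ≡ 11/8 mod 19. 8⁻¹ ≡ 12 (mod 19), so λ ≡ 18.
  x = λ² - 17 - 6 = 324 - 23 ≡ 16; y = λ·(17 - 16) - 18 ≡ 0. → (16, 0)
5P: (16, 0) + (6, 10). λ = (10 - 0)/(6 - 16) ≡ 10/9 mod 19. 9⁻¹ ≡ 17 (mod 19), so λ ≡ 18.
  x = λ² - 16 - 6 = 324 - 22 ≡ 17; y = λ·(16 - 17) - 0 ≡ 1. → (17, 1)
6P: (17, 1) + (6, 10). λ = (10 - 1)/(6 - 17) ≡ 9/8 mod 19. 8⁻¹ ≡ 12 (mod 19), so λ ≡ 13.
  x = λ² - 17 - 6 = 169 - 23 ≡ 13; y = λ·(17 - 13) - 1 ≡ 13. → (13, 13)
7P: (13, 13) + (6, 10). λ = (10 - 13)/(6 - 13) ≡ 16/12 mod 19. 12⁻¹ ≡ 8 (mod 19), so λ ≡ 14.
  x = λ² - 13 - 6 = 196 - 19 ≡ 6; y = λ·(13 - 6) - 13 ≡ 9. → (6, 9)
8P: (6, 9) + (6, 10): same x and y₁ ≡ -y₂, so the sum is ∞.
8P = ∞, so the order is 8.

8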